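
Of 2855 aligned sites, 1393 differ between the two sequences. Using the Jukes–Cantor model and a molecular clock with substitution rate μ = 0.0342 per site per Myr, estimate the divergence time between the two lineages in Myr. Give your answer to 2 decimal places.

11.53

p = 1393/2855 ≈ 0.487916.
d = −(3/4) ln(1 − 4p/3) = −0.75 ln(1 − 0.650555) = −0.75 ln(0.349445)
  = −0.75 × (-1.051409) = 0.788557 substitutions/site.
Under a molecular clock d = 2μt, so t = d/(2μ) = 0.788557 / (2 × 0.0342) = 11.53 Myr.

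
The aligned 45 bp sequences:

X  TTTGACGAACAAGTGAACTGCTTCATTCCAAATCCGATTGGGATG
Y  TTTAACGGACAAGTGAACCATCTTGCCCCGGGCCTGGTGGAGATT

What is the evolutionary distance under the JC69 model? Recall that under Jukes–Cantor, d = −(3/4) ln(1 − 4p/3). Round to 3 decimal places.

0.621

The sequences differ at 19 of 45 sites, so p = 19/45 ≈ 0.422222.
d = −(3/4) ln(1 − 4p/3) = −0.75 ln(1 − 0.562963) = −0.75 ln(0.437037)
  = −0.75 × (-0.827737) = 0.620803 substitutions/site.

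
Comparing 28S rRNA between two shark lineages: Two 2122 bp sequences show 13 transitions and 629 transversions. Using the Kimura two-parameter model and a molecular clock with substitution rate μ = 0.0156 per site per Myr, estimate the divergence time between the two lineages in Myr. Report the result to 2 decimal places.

P = 13/2122 ≈ 0.006126 and Q = 629/2122 ≈ 0.296418.
Under the Kimura two-parameter model, d = −½ ln(1 − 2P − Q) − ¼ ln(1 − 2Q).
1 − 2P − Q = 0.69133, giving −½ ln(0.69133) = 0.184569.
1 − 2Q = 0.407164, giving −¼ ln(0.407164) = 0.224635.
d = 0.184569 + 0.224635 = 0.409204.
Under a molecular clock d = 2μt, so t = d/(2μ) = 0.409204 / (2 × 0.0156) = 13.12 Myr.

13.12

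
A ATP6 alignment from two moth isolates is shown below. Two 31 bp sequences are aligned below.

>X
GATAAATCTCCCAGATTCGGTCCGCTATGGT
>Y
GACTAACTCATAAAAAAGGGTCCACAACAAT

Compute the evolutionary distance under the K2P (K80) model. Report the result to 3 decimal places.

Of 31 sites, 10 differences are transitions and 7 are transversions, so P = 10/31 ≈ 0.322581 and Q = 7/31 ≈ 0.225806.
Under the Kimura two-parameter model, d = −½ ln(1 − 2P − Q) − ¼ ln(1 − 2Q).
1 − 2P − Q = 0.129032, giving −½ ln(0.129032) = 1.023847.
1 − 2Q = 0.548388, giving −¼ ln(0.548388) = 0.150193.
d = 1.023847 + 0.150193 = 1.174040.

1.174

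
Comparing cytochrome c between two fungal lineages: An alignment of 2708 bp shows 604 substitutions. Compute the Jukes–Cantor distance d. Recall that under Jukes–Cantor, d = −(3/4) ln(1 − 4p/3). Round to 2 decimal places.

0.26

p = 604/2708 ≈ 0.223043.
d = −(3/4) ln(1 − 4p/3) = −0.75 ln(1 − 0.297391) = −0.75 ln(0.702609)
  = −0.75 × (-0.352955) = 0.264716 substitutions/site.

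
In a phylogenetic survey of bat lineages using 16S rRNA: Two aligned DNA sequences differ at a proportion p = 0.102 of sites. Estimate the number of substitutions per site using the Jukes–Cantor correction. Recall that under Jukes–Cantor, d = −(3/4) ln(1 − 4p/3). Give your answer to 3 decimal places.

0.110

d = −(3/4) ln(1 − 4p/3) = −0.75 ln(1 − 0.136) = −0.75 ln(0.864)
  = −0.75 × (-0.146183) = 0.109637 substitutions/site.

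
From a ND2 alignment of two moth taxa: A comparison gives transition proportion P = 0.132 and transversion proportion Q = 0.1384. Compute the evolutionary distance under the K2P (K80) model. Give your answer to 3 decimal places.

Under the Kimura two-parameter model, d = −½ ln(1 − 2P − Q) − ¼ ln(1 − 2Q).
1 − 2P − Q = 0.5976, giving −½ ln(0.5976) = 0.257417.
1 − 2Q = 0.7232, giving −¼ ln(0.7232) = 0.081017.
d = 0.257417 + 0.081017 = 0.338434.

0.338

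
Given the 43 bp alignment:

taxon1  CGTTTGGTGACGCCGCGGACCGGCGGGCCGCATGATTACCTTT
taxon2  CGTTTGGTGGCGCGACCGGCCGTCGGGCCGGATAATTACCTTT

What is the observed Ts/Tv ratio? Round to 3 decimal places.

1.000

Transitions are A↔G and C↔T; transversions are all other mismatches.
Transitions: 4. Transversions: 4.
R = 4/4 = 1.000.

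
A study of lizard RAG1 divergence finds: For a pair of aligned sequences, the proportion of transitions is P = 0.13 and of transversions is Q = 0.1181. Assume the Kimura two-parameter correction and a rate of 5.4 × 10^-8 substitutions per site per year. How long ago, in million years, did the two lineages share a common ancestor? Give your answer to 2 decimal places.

Under the Kimura two-parameter model, d = −½ ln(1 − 2P − Q) − ¼ ln(1 − 2Q).
1 − 2P − Q = 0.6219, giving −½ ln(0.6219) = 0.237488.
1 − 2Q = 0.7638, giving −¼ ln(0.7638) = 0.067362.
d = 0.237488 + 0.067362 = 0.304850.
Under a molecular clock d = 2μt, so t = d/(2μ) = 0.304850 / (2 × 5.4 × 10^-8) = 2.82 million years.

2.82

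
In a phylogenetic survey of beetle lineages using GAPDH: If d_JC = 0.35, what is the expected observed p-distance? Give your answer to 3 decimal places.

p = (3/4)(1 − e^(−4d/3)) = 0.75 × (1 − e^(-0.466667)) = 0.75 × (1 − 0.627089) = 0.279683.

0.280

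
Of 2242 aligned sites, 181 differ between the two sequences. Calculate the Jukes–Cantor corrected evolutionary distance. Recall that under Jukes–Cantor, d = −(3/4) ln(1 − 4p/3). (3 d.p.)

p = 181/2242 ≈ 0.080731.
d = −(3/4) ln(1 − 4p/3) = −0.75 ln(1 − 0.107641) = −0.75 ln(0.892359)
  = −0.75 × (-0.113887) = 0.085415 substitutions/site.

0.085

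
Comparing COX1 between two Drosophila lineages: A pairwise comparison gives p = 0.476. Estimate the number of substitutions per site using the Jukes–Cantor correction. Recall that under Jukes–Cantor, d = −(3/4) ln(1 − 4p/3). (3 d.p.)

0.755

d = −(3/4) ln(1 − 4p/3) = −0.75 ln(1 − 0.634667) = −0.75 ln(0.365333)
  = −0.75 × (-1.006946) = 0.755210 substitutions/site.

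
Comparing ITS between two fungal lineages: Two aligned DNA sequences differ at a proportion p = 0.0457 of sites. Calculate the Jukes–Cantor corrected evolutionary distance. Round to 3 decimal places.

d = −(3/4) ln(1 − 4p/3) = −0.75 ln(1 − 0.060933) = −0.75 ln(0.939067)
  = −0.75 × (-0.062868) = 0.047151 substitutions/site.

0.047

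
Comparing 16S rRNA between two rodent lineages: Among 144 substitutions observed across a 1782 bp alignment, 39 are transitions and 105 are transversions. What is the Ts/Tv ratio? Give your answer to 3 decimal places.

R = 39/105 = 0.371428… ≈ 0.371 (to 3 d.p.).

0.371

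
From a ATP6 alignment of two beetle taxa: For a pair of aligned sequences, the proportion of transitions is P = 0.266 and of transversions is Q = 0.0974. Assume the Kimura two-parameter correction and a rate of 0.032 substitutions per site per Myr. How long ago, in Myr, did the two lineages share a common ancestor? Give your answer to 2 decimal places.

8.60

Under the Kimura two-parameter model, d = −½ ln(1 − 2P − Q) − ¼ ln(1 − 2Q).
1 − 2P − Q = 0.3706, giving −½ ln(0.3706) = 0.496316.
1 − 2Q = 0.8052, giving −¼ ln(0.8052) = 0.054166.
d = 0.496316 + 0.054166 = 0.550482.
Under a molecular clock d = 2μt, so t = d/(2μ) = 0.550482 / (2 × 0.032) = 8.60 Myr.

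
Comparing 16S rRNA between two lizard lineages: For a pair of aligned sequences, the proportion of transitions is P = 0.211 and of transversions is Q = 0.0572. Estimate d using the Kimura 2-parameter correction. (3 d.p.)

0.357

Under the Kimura two-parameter model, d = −½ ln(1 − 2P − Q) − ¼ ln(1 − 2Q).
1 − 2P − Q = 0.5208, giving −½ ln(0.5208) = 0.326195.
1 − 2Q = 0.8856, giving −¼ ln(0.8856) = 0.030372.
d = 0.326195 + 0.030372 = 0.356567.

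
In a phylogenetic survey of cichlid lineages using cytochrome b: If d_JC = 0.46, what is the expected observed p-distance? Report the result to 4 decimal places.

p = (3/4)(1 − e^(−4d/3)) = 0.75 × (1 − e^(-0.613333)) = 0.75 × (1 − 0.541543) = 0.343843.

0.3438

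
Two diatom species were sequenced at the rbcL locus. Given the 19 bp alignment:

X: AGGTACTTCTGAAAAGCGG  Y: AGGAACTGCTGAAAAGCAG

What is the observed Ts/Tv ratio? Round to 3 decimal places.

0.500

Transitions are A↔G and C↔T; transversions are all other mismatches.
Transitions: 1. Transversions: 2.
R = 1/2 = 0.500.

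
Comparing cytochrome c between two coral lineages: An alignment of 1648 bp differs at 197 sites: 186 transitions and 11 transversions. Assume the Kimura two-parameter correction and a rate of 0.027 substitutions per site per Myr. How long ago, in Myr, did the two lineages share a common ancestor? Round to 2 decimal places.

P = 186/1648 ≈ 0.112864 and Q = 11/1648 ≈ 0.006675.
Under the Kimura two-parameter model, d = −½ ln(1 − 2P − Q) − ¼ ln(1 − 2Q).
1 − 2P − Q = 0.767597, giving −½ ln(0.767597) = 0.132245.
1 − 2Q = 0.98665, giving −¼ ln(0.98665) = 0.003360.
d = 0.132245 + 0.003360 = 0.135605.
Under a molecular clock d = 2μt, so t = d/(2μ) = 0.135605 / (2 × 0.027) = 2.51 Myr.

2.51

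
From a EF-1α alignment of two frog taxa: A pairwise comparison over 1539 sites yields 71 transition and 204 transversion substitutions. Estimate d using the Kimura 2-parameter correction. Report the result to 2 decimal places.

P = 71/1539 ≈ 0.046134 and Q = 204/1539 ≈ 0.132554.
Under the Kimura two-parameter model, d = −½ ln(1 − 2P − Q) − ¼ ln(1 − 2Q).
1 − 2P − Q = 0.775178, giving −½ ln(0.775178) = 0.127331.
1 − 2Q = 0.734892, giving −¼ ln(0.734892) = 0.077008.
d = 0.127331 + 0.077008 = 0.204339.

0.20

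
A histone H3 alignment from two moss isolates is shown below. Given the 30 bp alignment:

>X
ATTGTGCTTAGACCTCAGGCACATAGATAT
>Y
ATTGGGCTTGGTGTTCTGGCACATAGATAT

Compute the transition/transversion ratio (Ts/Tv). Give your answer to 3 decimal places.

0.500

Transitions are A↔G and C↔T; transversions are all other mismatches.
Transitions: 2. Transversions: 4.
R = 2/4 = 0.500.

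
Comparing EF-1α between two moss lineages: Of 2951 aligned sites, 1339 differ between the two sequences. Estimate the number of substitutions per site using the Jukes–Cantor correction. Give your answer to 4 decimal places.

0.6966

p = 1339/2951 ≈ 0.453744.
d = −(3/4) ln(1 − 4p/3) = −0.75 ln(1 − 0.604992) = −0.75 ln(0.395008)
  = −0.75 × (-0.928849) = 0.696637 substitutions/site.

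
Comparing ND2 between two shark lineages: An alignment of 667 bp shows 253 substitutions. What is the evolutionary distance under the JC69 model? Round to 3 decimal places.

p = 253/667 ≈ 0.37931.
d = −(3/4) ln(1 − 4p/3) = −0.75 ln(1 − 0.505747) = −0.75 ln(0.494253)
  = −0.75 × (-0.704708) = 0.528531 substitutions/site.

0.529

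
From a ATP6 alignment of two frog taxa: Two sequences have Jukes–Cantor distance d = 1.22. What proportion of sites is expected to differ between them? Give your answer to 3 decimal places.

0.603

p = (3/4)(1 − e^(−4d/3)) = 0.75 × (1 − e^(-1.626667)) = 0.75 × (1 − 0.196584) = 0.602562.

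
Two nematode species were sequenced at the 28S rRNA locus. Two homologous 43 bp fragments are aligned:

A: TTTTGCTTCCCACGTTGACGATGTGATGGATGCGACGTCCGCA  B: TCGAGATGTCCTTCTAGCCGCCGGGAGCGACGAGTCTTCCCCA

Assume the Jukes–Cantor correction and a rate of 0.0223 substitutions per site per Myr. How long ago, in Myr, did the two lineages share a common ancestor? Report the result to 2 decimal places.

17.71

The sequences differ at 21 of 43 sites, so p = 21/43 ≈ 0.488372.
d = −(3/4) ln(1 − 4p/3) = −0.75 ln(1 − 0.651163) = −0.75 ln(0.348837)
  = −0.75 × (-1.053151) = 0.789863 substitutions/site.
Under a molecular clock d = 2μt, so t = d/(2μ) = 0.789863 / (2 × 0.0223) = 17.71 Myr.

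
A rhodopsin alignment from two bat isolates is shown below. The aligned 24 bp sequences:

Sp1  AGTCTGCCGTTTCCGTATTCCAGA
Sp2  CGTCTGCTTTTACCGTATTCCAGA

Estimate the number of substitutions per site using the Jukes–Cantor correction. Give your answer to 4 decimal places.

The sequences differ at 4 of 24 sites (1, 8, 9, 12), so p = 4/24 ≈ 0.166667.
d = −(3/4) ln(1 − 4p/3) = −0.75 ln(1 − 0.222223) = −0.75 ln(0.777777)
  = −0.75 × (-0.251315) = 0.188486 substitutions/site.

0.1885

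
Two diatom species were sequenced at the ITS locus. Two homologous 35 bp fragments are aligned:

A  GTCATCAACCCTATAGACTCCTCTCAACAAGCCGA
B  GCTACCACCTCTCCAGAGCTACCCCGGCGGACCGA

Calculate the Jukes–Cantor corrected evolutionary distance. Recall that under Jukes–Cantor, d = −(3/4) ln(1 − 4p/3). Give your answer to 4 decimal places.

0.8681

The sequences differ at 18 of 35 sites, so p = 18/35 ≈ 0.514286.
d = −(3/4) ln(1 − 4p/3) = −0.75 ln(1 − 0.685715) = −0.75 ln(0.314285)
  = −0.75 × (-1.157455) = 0.868091 substitutions/site.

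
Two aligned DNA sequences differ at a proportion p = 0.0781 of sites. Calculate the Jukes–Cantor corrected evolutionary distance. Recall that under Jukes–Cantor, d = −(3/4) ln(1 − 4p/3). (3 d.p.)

0.082

d = −(3/4) ln(1 − 4p/3) = −0.75 ln(1 − 0.104133) = −0.75 ln(0.895867)
  = −0.75 × (-0.109963) = 0.082472 substitutions/site.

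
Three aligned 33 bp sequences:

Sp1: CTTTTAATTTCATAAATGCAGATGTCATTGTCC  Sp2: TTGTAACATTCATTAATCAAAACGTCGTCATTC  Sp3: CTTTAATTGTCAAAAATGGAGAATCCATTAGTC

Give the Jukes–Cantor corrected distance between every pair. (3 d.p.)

d(Sp1,Sp2) = 0.625, d(Sp1,Sp3) = 0.441, d(Sp2,Sp3) = 0.780

Sp1–Sp2: 14/33 sites differ → p ≈ 0.424242, d = −0.75 ln(1 − 0.565656) = 0.625439 ≈ 0.625.
Sp1–Sp3: 11/33 sites differ → p ≈ 0.333333, d = −0.75 ln(1 − 0.444444) = 0.440839 ≈ 0.441.
Sp2–Sp3: 16/33 sites differ → p ≈ 0.484848, d = −0.75 ln(1 − 0.646464) = 0.779827 ≈ 0.780.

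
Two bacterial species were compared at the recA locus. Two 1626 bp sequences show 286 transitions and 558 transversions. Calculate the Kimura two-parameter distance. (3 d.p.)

P = 286/1626 ≈ 0.175892 and Q = 558/1626 ≈ 0.343173.
Under the Kimura two-parameter model, d = −½ ln(1 − 2P − Q) − ¼ ln(1 − 2Q).
1 − 2P − Q = 0.305043, giving −½ ln(0.305043) = 0.593651.
1 − 2Q = 0.313654, giving −¼ ln(0.313654) = 0.289866.
d = 0.593651 + 0.289866 = 0.883517.

0.884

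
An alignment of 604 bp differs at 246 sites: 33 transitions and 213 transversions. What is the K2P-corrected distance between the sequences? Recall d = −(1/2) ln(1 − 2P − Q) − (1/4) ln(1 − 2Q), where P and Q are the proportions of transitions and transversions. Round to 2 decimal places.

0.62

P = 33/604 ≈ 0.054636 and Q = 213/604 ≈ 0.352649.
Under the Kimura two-parameter model, d = −½ ln(1 − 2P − Q) − ¼ ln(1 − 2Q).
1 − 2P − Q = 0.538079, giving −½ ln(0.538079) = 0.309875.
1 − 2Q = 0.294702, giving −¼ ln(0.294702) = 0.305448.
d = 0.309875 + 0.305448 = 0.615323.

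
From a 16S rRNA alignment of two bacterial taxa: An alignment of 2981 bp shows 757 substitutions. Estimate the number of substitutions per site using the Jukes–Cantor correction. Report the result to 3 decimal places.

0.310

p = 757/2981 ≈ 0.253942.
d = −(3/4) ln(1 − 4p/3) = −0.75 ln(1 − 0.338589) = −0.75 ln(0.661411)
  = −0.75 × (-0.413380) = 0.310035 substitutions/site.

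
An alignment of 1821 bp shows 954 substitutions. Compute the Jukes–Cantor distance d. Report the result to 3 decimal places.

p = 954/1821 ≈ 0.523888.
d = −(3/4) ln(1 − 4p/3) = −0.75 ln(1 − 0.698517) = −0.75 ln(0.301483)
  = −0.75 × (-1.199042) = 0.899282 substitutions/site.

0.899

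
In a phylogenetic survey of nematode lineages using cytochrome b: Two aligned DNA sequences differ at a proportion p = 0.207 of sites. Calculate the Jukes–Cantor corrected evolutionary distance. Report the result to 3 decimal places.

d = −(3/4) ln(1 − 4p/3) = −0.75 ln(1 − 0.276) = −0.75 ln(0.724)
  = −0.75 × (-0.322964) = 0.242223 substitutions/site.

0.242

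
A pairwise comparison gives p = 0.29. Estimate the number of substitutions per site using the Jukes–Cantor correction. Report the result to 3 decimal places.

d = −(3/4) ln(1 − 4p/3) = −0.75 ln(1 − 0.386667) = −0.75 ln(0.613333)
  = −0.75 × (-0.488847) = 0.366635 substitutions/site.

0.367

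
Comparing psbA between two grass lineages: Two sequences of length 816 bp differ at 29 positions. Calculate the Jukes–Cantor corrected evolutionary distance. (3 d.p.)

0.036

p = 29/816 ≈ 0.035539.
d = −(3/4) ln(1 − 4p/3) = −0.75 ln(1 − 0.047385) = −0.75 ln(0.952615)
  = −0.75 × (-0.048544) = 0.036408 substitutions/site.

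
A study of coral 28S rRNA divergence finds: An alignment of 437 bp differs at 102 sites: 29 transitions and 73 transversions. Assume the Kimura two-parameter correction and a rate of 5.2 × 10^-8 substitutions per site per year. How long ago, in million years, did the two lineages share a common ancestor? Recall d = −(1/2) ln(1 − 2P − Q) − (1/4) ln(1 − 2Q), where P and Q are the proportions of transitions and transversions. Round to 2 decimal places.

2.69

P = 29/437 ≈ 0.066362 and Q = 73/437 ≈ 0.167048.
Under the Kimura two-parameter model, d = −½ ln(1 − 2P − Q) − ¼ ln(1 − 2Q).
1 − 2P − Q = 0.700228, giving −½ ln(0.700228) = 0.178175.
1 − 2Q = 0.665904, giving −¼ ln(0.665904) = 0.101652.
d = 0.178175 + 0.101652 = 0.279827.
Under a molecular clock d = 2μt, so t = d/(2μ) = 0.279827 / (2 × 5.2 × 10^-8) = 2.69 million years.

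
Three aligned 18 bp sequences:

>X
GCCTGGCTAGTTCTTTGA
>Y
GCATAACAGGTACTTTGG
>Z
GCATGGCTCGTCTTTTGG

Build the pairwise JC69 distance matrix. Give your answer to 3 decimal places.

X–Y: 7/18 sites differ → p ≈ 0.388889, d = −0.75 ln(1 − 0.518519) = 0.548166 ≈ 0.548.
X–Z: 5/18 sites differ → p ≈ 0.277778, d = −0.75 ln(1 − 0.370371) = 0.346968 ≈ 0.347.
Y–Z: 6/18 sites differ → p ≈ 0.333333, d = −0.75 ln(1 − 0.444444) = 0.440839 ≈ 0.441.

d(X,Y) = 0.548, d(X,Z) = 0.347, d(Y,Z) = 0.441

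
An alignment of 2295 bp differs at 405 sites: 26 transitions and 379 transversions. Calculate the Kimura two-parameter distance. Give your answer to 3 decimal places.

P = 26/2295 ≈ 0.011329 and Q = 379/2295 ≈ 0.165142.
Under the Kimura two-parameter model, d = −½ ln(1 − 2P − Q) − ¼ ln(1 − 2Q).
1 − 2P − Q = 0.8122, giving −½ ln(0.8122) = 0.104004.
1 − 2Q = 0.669716, giving −¼ ln(0.669716) = 0.100225.
d = 0.104004 + 0.100225 = 0.204229.

0.204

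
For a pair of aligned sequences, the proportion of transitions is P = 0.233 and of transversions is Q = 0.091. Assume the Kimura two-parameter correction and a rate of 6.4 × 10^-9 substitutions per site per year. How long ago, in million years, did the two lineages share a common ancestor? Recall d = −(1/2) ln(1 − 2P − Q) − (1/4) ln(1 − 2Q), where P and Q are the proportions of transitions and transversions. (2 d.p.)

Under the Kimura two-parameter model, d = −½ ln(1 − 2P − Q) − ¼ ln(1 − 2Q).
1 − 2P − Q = 0.443, giving −½ ln(0.443) = 0.407093.
1 − 2Q = 0.818, giving −¼ ln(0.818) = 0.050223.
d = 0.407093 + 0.050223 = 0.457316.
Under a molecular clock d = 2μt, so t = d/(2μ) = 0.457316 / (2 × 6.4 × 10^-9) = 35.73 million years.

35.73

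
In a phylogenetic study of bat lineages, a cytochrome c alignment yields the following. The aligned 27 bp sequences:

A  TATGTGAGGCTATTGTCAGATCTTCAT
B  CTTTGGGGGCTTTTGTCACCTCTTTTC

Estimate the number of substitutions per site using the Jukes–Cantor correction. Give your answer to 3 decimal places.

The sequences differ at 11 of 27 sites, so p = 11/27 ≈ 0.407407.
d = −(3/4) ln(1 − 4p/3) = −0.75 ln(1 − 0.543209) = −0.75 ln(0.456791)
  = −0.75 × (-0.783529) = 0.587647 substitutions/site.

0.588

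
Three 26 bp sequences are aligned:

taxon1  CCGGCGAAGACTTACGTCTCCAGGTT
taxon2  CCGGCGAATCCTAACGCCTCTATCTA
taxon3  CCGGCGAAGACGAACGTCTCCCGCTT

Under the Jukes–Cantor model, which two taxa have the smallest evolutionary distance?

taxon1–taxon2: 8/26 differ, p = 0.308, d = 0.396.
taxon1–taxon3: 4/26 differ, p = 0.154, d = 0.172.
taxon2–taxon3: 8/26 differ, p = 0.308, d = 0.396.
The smallest distance is between taxon1 and taxon3.

taxon1 and taxon3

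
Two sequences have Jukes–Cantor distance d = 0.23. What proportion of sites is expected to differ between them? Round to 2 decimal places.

p = (3/4)(1 − e^(−4d/3)) = 0.75 × (1 − e^(-0.306667)) = 0.75 × (1 − 0.735896) = 0.198078.

0.20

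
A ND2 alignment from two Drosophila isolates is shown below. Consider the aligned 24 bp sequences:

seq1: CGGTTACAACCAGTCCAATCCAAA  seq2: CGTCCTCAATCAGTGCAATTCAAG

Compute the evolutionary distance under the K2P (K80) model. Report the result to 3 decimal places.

0.462

Of 24 sites, 5 differences are transitions and 3 are transversions, so P = 5/24 ≈ 0.208333 and Q = 3/24 = 0.125.
Under the Kimura two-parameter model, d = −½ ln(1 − 2P − Q) − ¼ ln(1 − 2Q).
1 − 2P − Q = 0.458334, giving −½ ln(0.458334) = 0.390079.
1 − 2Q = 0.75, giving −¼ ln(0.75) = 0.071921.
d = 0.390079 + 0.071921 = 0.462000.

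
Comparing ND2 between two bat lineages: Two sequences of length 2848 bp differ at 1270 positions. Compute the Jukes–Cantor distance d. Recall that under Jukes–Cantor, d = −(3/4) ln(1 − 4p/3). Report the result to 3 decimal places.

p = 1270/2848 ≈ 0.445927.
d = −(3/4) ln(1 − 4p/3) = −0.75 ln(1 − 0.594569) = −0.75 ln(0.405431)
  = −0.75 × (-0.902805) = 0.677104 substitutions/site.

0.677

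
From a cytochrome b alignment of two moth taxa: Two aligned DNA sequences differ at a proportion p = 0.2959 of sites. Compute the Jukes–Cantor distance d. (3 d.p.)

d = −(3/4) ln(1 − 4p/3) = −0.75 ln(1 − 0.394533) = −0.75 ln(0.605467)
  = −0.75 × (-0.501755) = 0.376316 substitutions/site.

0.376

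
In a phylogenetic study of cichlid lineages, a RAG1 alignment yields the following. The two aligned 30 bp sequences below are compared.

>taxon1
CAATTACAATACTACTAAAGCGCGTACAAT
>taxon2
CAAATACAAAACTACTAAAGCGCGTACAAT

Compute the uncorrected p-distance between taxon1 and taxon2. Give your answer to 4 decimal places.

The sequences differ at 2 of 30 positions (sites 4, 10).
p = 2/30 = 0.066666… ≈ 0.0667 (to 4 d.p.).

0.0667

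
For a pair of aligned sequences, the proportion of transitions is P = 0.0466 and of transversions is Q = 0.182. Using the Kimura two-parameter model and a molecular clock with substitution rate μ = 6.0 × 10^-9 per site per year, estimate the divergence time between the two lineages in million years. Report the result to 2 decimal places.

Under the Kimura two-parameter model, d = −½ ln(1 − 2P − Q) − ¼ ln(1 − 2Q).
1 − 2P − Q = 0.7248, giving −½ ln(0.7248) = 0.160930.
1 − 2Q = 0.636, giving −¼ ln(0.636) = 0.113139.
d = 0.160930 + 0.113139 = 0.274069.
Under a molecular clock d = 2μt, so t = d/(2μ) = 0.274069 / (2 × 6.0 × 10^-9) = 22.84 million years.

22.84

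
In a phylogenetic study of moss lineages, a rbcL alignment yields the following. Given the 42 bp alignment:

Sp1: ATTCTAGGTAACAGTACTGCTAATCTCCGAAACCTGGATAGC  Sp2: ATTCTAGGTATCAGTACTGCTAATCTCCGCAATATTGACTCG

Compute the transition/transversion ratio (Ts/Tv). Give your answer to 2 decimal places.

0.29

Transitions are A↔G and C↔T; transversions are all other mismatches.
Transitions: 2. Transversions: 7.
R = 2/7 = 0.285714… ≈ 0.29 (to 2 d.p.).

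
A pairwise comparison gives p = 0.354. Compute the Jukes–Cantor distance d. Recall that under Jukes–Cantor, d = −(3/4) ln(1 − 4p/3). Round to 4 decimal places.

d = −(3/4) ln(1 − 4p/3) = −0.75 ln(1 − 0.472) = −0.75 ln(0.528)
  = −0.75 × (-0.638659) = 0.478994 substitutions/site.

0.4790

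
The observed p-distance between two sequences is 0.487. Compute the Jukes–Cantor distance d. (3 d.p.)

d = −(3/4) ln(1 − 4p/3) = −0.75 ln(1 − 0.649333) = −0.75 ln(0.350667)
  = −0.75 × (-1.047918) = 0.785939 substitutions/site.

0.786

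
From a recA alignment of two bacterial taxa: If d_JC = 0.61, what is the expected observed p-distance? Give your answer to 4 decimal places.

0.4175

p = (3/4)(1 − e^(−4d/3)) = 0.75 × (1 − e^(-0.813333)) = 0.75 × (1 − 0.443378) = 0.417467.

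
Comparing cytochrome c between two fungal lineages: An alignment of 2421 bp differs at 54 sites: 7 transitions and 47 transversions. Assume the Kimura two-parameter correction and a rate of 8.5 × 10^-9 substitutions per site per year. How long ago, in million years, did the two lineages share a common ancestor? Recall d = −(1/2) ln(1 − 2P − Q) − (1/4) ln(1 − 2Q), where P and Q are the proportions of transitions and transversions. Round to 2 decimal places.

P = 7/2421 ≈ 0.002891 and Q = 47/2421 ≈ 0.019413.
Under the Kimura two-parameter model, d = −½ ln(1 − 2P − Q) − ¼ ln(1 − 2Q).
1 − 2P − Q = 0.974805, giving −½ ln(0.974805) = 0.012759.
1 − 2Q = 0.961174, giving −¼ ln(0.961174) = 0.009900.
d = 0.012759 + 0.009900 = 0.022659.
Under a molecular clock d = 2μt, so t = d/(2μ) = 0.022659 / (2 × 8.5 × 10^-9) = 1.33 million years.

1.33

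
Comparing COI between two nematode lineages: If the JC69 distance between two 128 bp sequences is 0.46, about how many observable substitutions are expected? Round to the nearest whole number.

Invert JC69: p = (3/4)(1 − e^(−4d/3)) = 0.75 × (1 − e^(-0.613333)) = 0.75 × (1 − 0.541543) = 0.343843.
Expected differing sites = pL ≈ 0.343843 × 128 = 44.011904 ≈ 44.

44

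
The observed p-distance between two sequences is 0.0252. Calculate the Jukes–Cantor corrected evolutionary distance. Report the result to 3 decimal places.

d = −(3/4) ln(1 − 4p/3) = −0.75 ln(1 − 0.0336) = −0.75 ln(0.9664)
  = −0.75 × (-0.034177) = 0.025633 substitutions/site.

0.026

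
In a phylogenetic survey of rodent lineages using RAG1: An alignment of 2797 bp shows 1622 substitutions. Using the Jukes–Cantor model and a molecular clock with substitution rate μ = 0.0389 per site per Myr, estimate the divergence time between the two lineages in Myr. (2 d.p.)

p = 1622/2797 ≈ 0.579907.
d = −(3/4) ln(1 − 4p/3) = −0.75 ln(1 − 0.773209) = −0.75 ln(0.226791)
  = −0.75 × (-1.483726) = 1.112795 substitutions/site.
Under a molecular clock d = 2μt, so t = d/(2μ) = 1.112795 / (2 × 0.0389) = 14.30 Myr.

14.30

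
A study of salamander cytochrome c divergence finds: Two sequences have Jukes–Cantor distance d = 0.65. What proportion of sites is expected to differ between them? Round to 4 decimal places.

0.4347

p = (3/4)(1 − e^(−4d/3)) = 0.75 × (1 − e^(-0.866667)) = 0.75 × (1 − 0.420350) = 0.434738.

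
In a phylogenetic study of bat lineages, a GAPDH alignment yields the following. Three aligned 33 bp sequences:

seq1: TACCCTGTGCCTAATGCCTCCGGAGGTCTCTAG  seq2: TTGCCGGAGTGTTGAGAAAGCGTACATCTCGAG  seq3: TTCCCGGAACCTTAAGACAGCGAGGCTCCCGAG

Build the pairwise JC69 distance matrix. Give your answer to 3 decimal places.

d(seq1,seq2) = 0.871, d(seq1,seq3) = 0.625, d(seq2,seq3) = 0.441

seq1–seq2: 17/33 sites differ → p ≈ 0.515152, d = −0.75 ln(1 − 0.686869) = 0.870850 ≈ 0.871.
seq1–seq3: 14/33 sites differ → p ≈ 0.424242, d = −0.75 ln(1 − 0.565656) = 0.625439 ≈ 0.625.
seq2–seq3: 11/33 sites differ → p ≈ 0.333333, d = −0.75 ln(1 − 0.444444) = 0.440839 ≈ 0.441.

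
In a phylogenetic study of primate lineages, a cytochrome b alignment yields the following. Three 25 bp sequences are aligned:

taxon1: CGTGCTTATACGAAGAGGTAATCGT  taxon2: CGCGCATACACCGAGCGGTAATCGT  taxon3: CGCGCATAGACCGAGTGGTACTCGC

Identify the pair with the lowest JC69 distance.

taxon1–taxon2: 6/25 differ, p = 0.240, d = 0.289.
taxon1–taxon3: 8/25 differ, p = 0.320, d = 0.417.
taxon2–taxon3: 4/25 differ, p = 0.160, d = 0.180.
The smallest distance is between taxon2 and taxon3.

taxon2 and taxon3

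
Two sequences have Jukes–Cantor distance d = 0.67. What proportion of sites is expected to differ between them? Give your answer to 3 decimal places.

p = (3/4)(1 − e^(−4d/3)) = 0.75 × (1 − e^(-0.893333)) = 0.75 × (1 − 0.409289) = 0.443033.

0.443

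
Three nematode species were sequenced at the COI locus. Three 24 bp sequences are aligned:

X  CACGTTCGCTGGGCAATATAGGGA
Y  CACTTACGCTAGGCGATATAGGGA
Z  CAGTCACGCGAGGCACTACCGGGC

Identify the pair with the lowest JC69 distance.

X and Y

X–Y: 4/24 differ, p = 0.167, d = 0.188.
X–Z: 10/24 differ, p = 0.417, d = 0.608.
Y–Z: 8/24 differ, p = 0.333, d = 0.441.
The smallest distance is between X and Y.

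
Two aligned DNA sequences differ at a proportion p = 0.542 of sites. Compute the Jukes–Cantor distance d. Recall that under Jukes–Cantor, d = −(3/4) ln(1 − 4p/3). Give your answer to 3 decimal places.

0.962

d = −(3/4) ln(1 − 4p/3) = −0.75 ln(1 − 0.722667) = −0.75 ln(0.277333)
  = −0.75 × (-1.282536) = 0.961902 substitutions/site.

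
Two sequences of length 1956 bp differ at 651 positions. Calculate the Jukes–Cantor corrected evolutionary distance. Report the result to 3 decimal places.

0.440

p = 651/1956 ≈ 0.332822.
d = −(3/4) ln(1 − 4p/3) = −0.75 ln(1 − 0.443763) = −0.75 ln(0.556237)
  = −0.75 × (-0.586561) = 0.439921 substitutions/site.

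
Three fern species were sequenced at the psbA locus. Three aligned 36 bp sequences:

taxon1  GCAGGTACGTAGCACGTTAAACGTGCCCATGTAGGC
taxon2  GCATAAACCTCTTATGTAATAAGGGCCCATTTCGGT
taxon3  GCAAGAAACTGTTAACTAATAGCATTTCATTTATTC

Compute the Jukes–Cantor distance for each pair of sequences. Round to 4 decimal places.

d(taxon1,taxon2) = 0.6082, d(taxon1,taxon3) = 1.0124, d(taxon2,taxon3) = 0.6735

taxon1–taxon2: 15/36 sites differ → p ≈ 0.416667, d = −0.75 ln(1 − 0.555556) = 0.608198 ≈ 0.6082.
taxon1–taxon3: 20/36 sites differ → p ≈ 0.555556, d = −0.75 ln(1 − 0.740741) = 1.012446 ≈ 1.0124.
taxon2–taxon3: 16/36 sites differ → p ≈ 0.444444, d = −0.75 ln(1 − 0.592592) = 0.673455 ≈ 0.6735.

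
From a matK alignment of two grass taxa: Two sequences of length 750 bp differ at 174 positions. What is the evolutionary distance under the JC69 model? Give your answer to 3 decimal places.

0.278

p = 174/750 = 0.232.
d = −(3/4) ln(1 − 4p/3) = −0.75 ln(1 − 0.309333) = −0.75 ln(0.690667)
  = −0.75 × (-0.370097) = 0.277573 substitutions/site.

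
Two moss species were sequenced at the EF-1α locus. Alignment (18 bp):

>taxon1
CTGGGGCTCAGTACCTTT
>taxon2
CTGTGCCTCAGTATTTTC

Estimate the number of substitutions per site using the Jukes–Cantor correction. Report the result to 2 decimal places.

0.35

The sequences differ at 5 of 18 sites (4, 6, 14, 15, 18), so p = 5/18 ≈ 0.277778.
d = −(3/4) ln(1 − 4p/3) = −0.75 ln(1 − 0.370371) = −0.75 ln(0.629629)
  = −0.75 × (-0.462625) = 0.346969 substitutions/site.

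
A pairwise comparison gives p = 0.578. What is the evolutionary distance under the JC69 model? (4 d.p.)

d = −(3/4) ln(1 − 4p/3) = −0.75 ln(1 − 0.770667) = −0.75 ln(0.229333)
  = −0.75 × (-1.472580) = 1.104435 substitutions/site.

1.1044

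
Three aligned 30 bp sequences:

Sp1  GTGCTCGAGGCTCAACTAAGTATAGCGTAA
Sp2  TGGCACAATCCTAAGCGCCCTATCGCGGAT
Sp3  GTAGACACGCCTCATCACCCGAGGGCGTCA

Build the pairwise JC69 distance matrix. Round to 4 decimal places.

d(Sp1,Sp2) = 0.8240, d(Sp1,Sp3) = 0.8240, d(Sp2,Sp3) = 0.8240

Sp1–Sp2: 15/30 sites differ → p = 0.5, d = −0.75 ln(1 − 0.666667) = 0.823960 ≈ 0.8240.
Sp1–Sp3: 15/30 sites differ → p = 0.5, d = −0.75 ln(1 − 0.666667) = 0.823960 ≈ 0.8240.
Sp2–Sp3: 15/30 sites differ → p = 0.5, d = −0.75 ln(1 − 0.666667) = 0.823960 ≈ 0.8240.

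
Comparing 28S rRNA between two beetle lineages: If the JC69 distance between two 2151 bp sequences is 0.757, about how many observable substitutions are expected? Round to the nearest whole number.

1025

Invert JC69: p = (3/4)(1 − e^(−4d/3)) = 0.75 × (1 − e^(-1.009333)) = 0.75 × (1 − 0.364462) = 0.476654.
Expected differing sites = pL ≈ 0.476654 × 2151 = 1025.282754 ≈ 1025.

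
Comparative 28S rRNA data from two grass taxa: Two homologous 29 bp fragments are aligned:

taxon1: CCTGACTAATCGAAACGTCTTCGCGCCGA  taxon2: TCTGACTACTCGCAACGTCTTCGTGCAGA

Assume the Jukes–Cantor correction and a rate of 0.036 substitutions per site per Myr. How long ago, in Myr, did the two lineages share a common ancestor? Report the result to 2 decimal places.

The sequences differ at 5 of 29 sites (1, 9, 13, 24, 27), so p = 5/29 ≈ 0.172414.
d = −(3/4) ln(1 − 4p/3) = −0.75 ln(1 − 0.229885) = −0.75 ln(0.770115)
  = −0.75 × (-0.261215) = 0.195911 substitutions/site.
Under a molecular clock d = 2μt, so t = d/(2μ) = 0.195911 / (2 × 0.036) = 2.72 Myr.

2.72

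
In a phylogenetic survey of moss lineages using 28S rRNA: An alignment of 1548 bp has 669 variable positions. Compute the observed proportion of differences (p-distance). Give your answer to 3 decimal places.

p = 669/1548 = 0.432170… ≈ 0.432 (to 3 d.p.).

0.432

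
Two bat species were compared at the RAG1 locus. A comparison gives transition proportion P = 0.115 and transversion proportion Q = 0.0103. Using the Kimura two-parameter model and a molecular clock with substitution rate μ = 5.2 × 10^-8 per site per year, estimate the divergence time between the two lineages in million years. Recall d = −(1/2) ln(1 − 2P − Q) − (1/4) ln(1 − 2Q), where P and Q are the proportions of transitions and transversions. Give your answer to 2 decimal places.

1.37

Under the Kimura two-parameter model, d = −½ ln(1 − 2P − Q) − ¼ ln(1 − 2Q).
1 − 2P − Q = 0.7597, giving −½ ln(0.7597) = 0.137416.
1 − 2Q = 0.9794, giving −¼ ln(0.9794) = 0.005204.
d = 0.137416 + 0.005204 = 0.142620.
Under a molecular clock d = 2μt, so t = d/(2μ) = 0.142620 / (2 × 5.2 × 10^-8) = 1.37 million years.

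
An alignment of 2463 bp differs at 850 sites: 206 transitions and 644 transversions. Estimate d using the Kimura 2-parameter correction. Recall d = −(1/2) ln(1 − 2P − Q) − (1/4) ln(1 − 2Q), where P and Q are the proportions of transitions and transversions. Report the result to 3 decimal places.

P = 206/2463 ≈ 0.083638 and Q = 644/2463 ≈ 0.26147.
Under the Kimura two-parameter model, d = −½ ln(1 − 2P − Q) − ¼ ln(1 − 2Q).
1 − 2P − Q = 0.571254, giving −½ ln(0.571254) = 0.279961.
1 − 2Q = 0.47706, giving −¼ ln(0.47706) = 0.185028.
d = 0.279961 + 0.185028 = 0.464989.

0.465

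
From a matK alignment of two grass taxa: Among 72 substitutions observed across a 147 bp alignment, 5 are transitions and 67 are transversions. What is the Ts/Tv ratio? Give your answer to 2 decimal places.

R = 5/67 = 0.074626… ≈ 0.07 (to 2 d.p.).

0.07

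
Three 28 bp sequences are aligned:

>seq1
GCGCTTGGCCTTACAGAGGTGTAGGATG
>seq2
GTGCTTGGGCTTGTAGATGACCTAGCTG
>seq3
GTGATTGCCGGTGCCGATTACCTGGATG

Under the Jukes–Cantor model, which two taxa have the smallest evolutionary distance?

seq2 and seq3

seq1–seq2: 11/28 differ, p = 0.393, d = 0.556.
seq1–seq3: 13/28 differ, p = 0.464, d = 0.724.
seq2–seq3: 10/28 differ, p = 0.357, d = 0.485.
The smallest distance is between seq2 and seq3.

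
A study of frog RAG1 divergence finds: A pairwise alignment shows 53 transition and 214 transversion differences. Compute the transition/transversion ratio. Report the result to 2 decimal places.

R = 53/214 = 0.247663… ≈ 0.25 (to 2 d.p.).

0.25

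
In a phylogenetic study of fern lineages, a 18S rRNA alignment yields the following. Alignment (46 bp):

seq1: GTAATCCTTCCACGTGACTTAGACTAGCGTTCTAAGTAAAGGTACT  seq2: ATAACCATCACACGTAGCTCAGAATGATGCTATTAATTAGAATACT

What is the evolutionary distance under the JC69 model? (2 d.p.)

0.65

The sequences differ at 20 of 46 sites, so p = 20/46 ≈ 0.434783.
d = −(3/4) ln(1 − 4p/3) = −0.75 ln(1 − 0.579711) = −0.75 ln(0.420289)
  = −0.75 × (-0.866813) = 0.650110 substitutions/site.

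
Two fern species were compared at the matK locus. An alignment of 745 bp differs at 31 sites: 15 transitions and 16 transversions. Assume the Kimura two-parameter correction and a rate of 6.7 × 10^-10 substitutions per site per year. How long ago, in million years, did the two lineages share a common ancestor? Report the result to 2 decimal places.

31.97

P = 15/745 ≈ 0.020134 and Q = 16/745 ≈ 0.021477.
Under the Kimura two-parameter model, d = −½ ln(1 − 2P − Q) − ¼ ln(1 − 2Q).
1 − 2P − Q = 0.938255, giving −½ ln(0.938255) = 0.031867.
1 − 2Q = 0.957046, giving −¼ ln(0.957046) = 0.010976.
d = 0.031867 + 0.010976 = 0.042843.
Under a molecular clock d = 2μt, so t = d/(2μ) = 0.042843 / (2 × 6.7 × 10^-10) = 31.97 million years.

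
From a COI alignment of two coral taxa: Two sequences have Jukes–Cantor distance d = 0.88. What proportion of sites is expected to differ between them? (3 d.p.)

0.518

p = (3/4)(1 − e^(−4d/3)) = 0.75 × (1 − e^(-1.173333)) = 0.75 × (1 − 0.309334) = 0.518000.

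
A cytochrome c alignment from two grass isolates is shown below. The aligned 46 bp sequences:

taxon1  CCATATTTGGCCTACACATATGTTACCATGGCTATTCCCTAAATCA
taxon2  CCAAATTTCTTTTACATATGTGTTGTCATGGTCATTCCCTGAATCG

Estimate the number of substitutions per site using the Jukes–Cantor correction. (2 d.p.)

The sequences differ at 13 of 46 sites, so p = 13/46 ≈ 0.282609.
d = −(3/4) ln(1 − 4p/3) = −0.75 ln(1 − 0.376812) = −0.75 ln(0.623188)
  = −0.75 × (-0.472907) = 0.354680 substitutions/site.

0.35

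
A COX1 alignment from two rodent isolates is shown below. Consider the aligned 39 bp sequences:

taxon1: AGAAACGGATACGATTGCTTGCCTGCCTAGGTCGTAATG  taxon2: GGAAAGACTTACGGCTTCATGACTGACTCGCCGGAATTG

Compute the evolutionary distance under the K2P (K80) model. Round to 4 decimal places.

Of 39 sites, 5 differences are transitions and 12 are transversions, so P = 5/39 ≈ 0.128205 and Q = 12/39 ≈ 0.307692.
Under the Kimura two-parameter model, d = −½ ln(1 − 2P − Q) − ¼ ln(1 − 2Q).
1 − 2P − Q = 0.435898, giving −½ ln(0.435898) = 0.415174.
1 − 2Q = 0.384616, giving −¼ ln(0.384616) = 0.238877.
d = 0.415174 + 0.238877 = 0.654051.

0.6541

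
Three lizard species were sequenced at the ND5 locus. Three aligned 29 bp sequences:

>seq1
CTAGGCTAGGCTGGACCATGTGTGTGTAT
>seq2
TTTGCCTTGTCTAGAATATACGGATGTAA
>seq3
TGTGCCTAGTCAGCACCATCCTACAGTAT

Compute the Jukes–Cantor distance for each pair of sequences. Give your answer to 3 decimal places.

d(seq1,seq2) = 0.683, d(seq1,seq3) = 0.683, d(seq2,seq3) = 0.683

seq1–seq2: 13/29 sites differ → p ≈ 0.448276, d = −0.75 ln(1 − 0.597701) = 0.682920 ≈ 0.683.
seq1–seq3: 13/29 sites differ → p ≈ 0.448276, d = −0.75 ln(1 − 0.597701) = 0.682920 ≈ 0.683.
seq2–seq3: 13/29 sites differ → p ≈ 0.448276, d = −0.75 ln(1 − 0.597701) = 0.682920 ≈ 0.683.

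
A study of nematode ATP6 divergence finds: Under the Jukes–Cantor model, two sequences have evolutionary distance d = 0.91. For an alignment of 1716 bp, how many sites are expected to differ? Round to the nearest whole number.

904

Invert JC69: p = (3/4)(1 − e^(−4d/3)) = 0.75 × (1 − e^(-1.213333)) = 0.75 × (1 − 0.297205) = 0.527096.
Expected differing sites = pL ≈ 0.527096 × 1716 = 904.496736 ≈ 904.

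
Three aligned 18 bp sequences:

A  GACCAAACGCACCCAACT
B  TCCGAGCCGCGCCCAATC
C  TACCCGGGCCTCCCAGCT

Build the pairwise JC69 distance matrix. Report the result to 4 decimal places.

A–B: 8/18 sites differ → p ≈ 0.444444, d = −0.75 ln(1 − 0.592592) = 0.673455 ≈ 0.6735.
A–C: 8/18 sites differ → p ≈ 0.444444, d = −0.75 ln(1 − 0.592592) = 0.673455 ≈ 0.6735.
B–C: 10/18 sites differ → p ≈ 0.555556, d = −0.75 ln(1 − 0.740741) = 1.012446 ≈ 1.0124.

d(A,B) = 0.6735, d(A,C) = 0.6735, d(B,C) = 1.0124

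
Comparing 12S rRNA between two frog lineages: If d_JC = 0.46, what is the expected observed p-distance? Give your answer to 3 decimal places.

0.344

p = (3/4)(1 − e^(−4d/3)) = 0.75 × (1 − e^(-0.613333)) = 0.75 × (1 − 0.541543) = 0.343843.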